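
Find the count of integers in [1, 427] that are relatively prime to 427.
360

427 = 7 × 61
φ(n) = n × ∏(1 - 1/p) for each prime p dividing n
φ(427) = 427 × (1 - 1/7) × (1 - 1/61) = 360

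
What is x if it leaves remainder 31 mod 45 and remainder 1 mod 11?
166

Using Chinese Remainder Theorem:
M = 45 × 11 = 495
M1 = 11, M2 = 45
y1 = 11^(-1) mod 45 = 41
y2 = 45^(-1) mod 11 = 1
x = (31×11×41 + 1×45×1) mod 495 = 166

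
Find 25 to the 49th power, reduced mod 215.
165

Repeated squaring. Binary of 49 = 110001.
25^1 ≡ 25 (mod 215); 25^2 ≡ 195 (mod 215); 25^4 ≡ 185 (mod 215); 25^8 ≡ 40 (mod 215); 25^16 ≡ 95 (mod 215); 25^32 ≡ 210 (mod 215)
25^49 = 25^1 × 25^16 × 25^32 ≡ 165 (mod 215)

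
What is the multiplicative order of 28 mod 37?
18

37 is prime, so ord(28) divides φ(37) = 36.
Divisors of 36: 1, 2, 3, 4, 6, 9, 12, 18, 36.
Repeated squaring: 28^1 ≡ 28, 28^2 ≡ 7, 28^4 ≡ 12, 28^8 ≡ 33, 28^16 ≡ 16, 28^32 ≡ 34 (mod 37).
Test 28^d mod 37 for each divisor d in increasing order:
28^1 ≡ 28
28^2 ≡ 7
28^3 = 28^2·28^1 ≡ 11
28^4 ≡ 12
28^6 = 28^4·28^2 ≡ 10
28^9 = 28^8·28^1 ≡ 36
28^12 = 28^8·28^4 ≡ 26
28^18 = 28^16·28^2 ≡ 1  ← first divisor giving 1
The order is 18.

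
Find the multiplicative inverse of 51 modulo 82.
37

gcd(51, 82) = 1, so the inverse exists.
Extended Euclidean algorithm on (82, 51):
82 = 1 × 51 + 31  ⟹  31 = (1)·82 + (-1)·51
51 = 1 × 31 + 20  ⟹  20 = (-1)·82 + (2)·51
31 = 1 × 20 + 11  ⟹  11 = (2)·82 + (-3)·51
20 = 1 × 11 + 9  ⟹  9 = (-3)·82 + (5)·51
11 = 1 × 9 + 2  ⟹  2 = (5)·82 + (-8)·51
9 = 4 × 2 + 1  ⟹  1 = (-23)·82 + (37)·51
So (37)·51 ≡ 1 (mod 82), i.e. 51^(-1) ≡ 37 (mod 82).
Check: 51 × 37 = 1887 ≡ 1 (mod 82)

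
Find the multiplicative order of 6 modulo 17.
16

17 is prime, so ord(6) divides φ(17) = 16.
Divisors of 16: 1, 2, 4, 8, 16.
Repeated squaring: 6^1 ≡ 6, 6^2 ≡ 2, 6^4 ≡ 4, 6^8 ≡ 16, 6^16 ≡ 1 (mod 17).
Test 6^d mod 17 for each divisor d in increasing order:
6^1 ≡ 6
6^2 ≡ 2
6^4 ≡ 4
6^8 ≡ 16
6^16 ≡ 1  ← first divisor giving 1
The order is 16.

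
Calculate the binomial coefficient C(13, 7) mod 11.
0

Using Lucas' theorem:
Write n=13 and k=7 in base 11:
n in base 11: [1, 2]
k in base 11: [0, 7]
C(13,7) mod 11 = ∏ C(n_i, k_i) mod 11
Digit binomials (mod 11): C(1,0) = 1; C(2,7) = 0 (k_i > n_i)
Product: 1 × 0 = 0 ≡ 0 (mod 11)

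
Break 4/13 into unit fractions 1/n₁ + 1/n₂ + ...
1/4 + 1/18 + 1/468

Greedy algorithm:
4/13: ceiling(13/4) = 4, use 1/4
3/52: ceiling(52/3) = 18, use 1/18
1/468: ceiling(468/1) = 468, use 1/468
Result: 4/13 = 1/4 + 1/18 + 1/468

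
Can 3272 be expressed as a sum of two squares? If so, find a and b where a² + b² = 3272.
34² + 46² (a=34, b=46)

Factorization: 3272 = 2^3 × 409
By Fermat: n is sum of two squares iff every prime p ≡ 3 (mod 4) appears to even power.
All primes ≡ 3 (mod 4) appear to even power.
Search a = 0, 1, 2, … for 3272 - a² a perfect square: first hit at a = 34: 3272 - 1156 = 2116 = 46².
3272 = 34² + 46² = 1156 + 2116 ✓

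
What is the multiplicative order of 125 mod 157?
52

157 is prime, so ord(125) divides φ(157) = 156.
Divisors of 156: 1, 2, 3, 4, 6, 12, 13, 26, 39, 52, 78, 156.
Repeated squaring: 125^1 ≡ 125, 125^2 ≡ 82, 125^4 ≡ 130, 125^8 ≡ 101, 125^16 ≡ 153, 125^32 ≡ 16, 125^64 ≡ 99, 125^128 ≡ 67 (mod 157).
Test 125^d mod 157 for each divisor d in increasing order:
125^1 ≡ 125
125^2 ≡ 82
125^3 = 125^2·125^1 ≡ 45
125^4 ≡ 130
125^6 = 125^4·125^2 ≡ 141
125^12 = 125^8·125^4 ≡ 99
125^13 = 125^8·125^4·125^1 ≡ 129
125^26 = 125^16·125^8·125^2 ≡ 156
125^39 = 125^32·125^4·125^2·125^1 ≡ 28
125^52 = 125^32·125^16·125^4 ≡ 1  ← first divisor giving 1
The order is 52.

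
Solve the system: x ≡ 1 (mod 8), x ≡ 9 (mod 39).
9

Using Chinese Remainder Theorem:
M = 8 × 39 = 312
M1 = 39, M2 = 8
y1 = 39^(-1) mod 8 = 7
y2 = 8^(-1) mod 39 = 5
x = (1×39×7 + 9×8×5) mod 312 = 9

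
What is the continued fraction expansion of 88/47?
[1; 1, 6, 1, 5]

Euclidean algorithm steps:
88 = 1 × 47 + 41
47 = 1 × 41 + 6
41 = 6 × 6 + 5
6 = 1 × 5 + 1
5 = 5 × 1 + 0
Continued fraction: [1; 1, 6, 1, 5]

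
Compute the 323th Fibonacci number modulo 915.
902

Matrix identity: Q^n = [[F_(n+1), F_n], [F_n, F_(n-1)]] with Q = [[1,1],[1,0]].
n = 323 = 101000011₂. Square-and-multiply, entries mod 915:
Q^1 = [[1,1],[1,0]]
Q^2 = (Q^1)² = [[2,1],[1,1]]
Q^5 = (Q^2)²·Q = [[8,5],[5,3]]
Q^10 = (Q^5)² = [[89,55],[55,34]]
Q^20 = (Q^10)² = [[881,360],[360,521]]
Q^40 = (Q^20)² = [[826,555],[555,271]]
Q^80 = (Q^40)² = [[271,360],[360,826]]
Q^161 = (Q^80)²·Q = [[466,826],[826,555]]
Q^323 = (Q^161)²·Q = [[618,902],[902,631]]
F_323 mod 915 = Q^323[0][1] = 902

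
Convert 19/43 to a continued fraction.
[0; 2, 3, 1, 4]

Euclidean algorithm steps:
19 = 0 × 43 + 19
43 = 2 × 19 + 5
19 = 3 × 5 + 4
5 = 1 × 4 + 1
4 = 4 × 1 + 0
Continued fraction: [0; 2, 3, 1, 4]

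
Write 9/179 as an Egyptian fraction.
1/20 + 1/3580

Greedy algorithm:
9/179: ceiling(179/9) = 20, use 1/20
1/3580: ceiling(3580/1) = 3580, use 1/3580
Result: 9/179 = 1/20 + 1/3580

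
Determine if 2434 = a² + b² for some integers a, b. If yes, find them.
15² + 47² (a=15, b=47)

Factorization: 2434 = 2 × 1217
By Fermat: n is sum of two squares iff every prime p ≡ 3 (mod 4) appears to even power.
All primes ≡ 3 (mod 4) appear to even power.
Search a = 0, 1, 2, … for 2434 - a² a perfect square: first hit at a = 15: 2434 - 225 = 2209 = 47².
2434 = 15² + 47² = 225 + 2209 ✓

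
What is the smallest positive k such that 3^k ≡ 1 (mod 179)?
89

179 is prime, so ord(3) divides φ(179) = 178.
Divisors of 178: 1, 2, 89, 178.
Repeated squaring: 3^1 ≡ 3, 3^2 ≡ 9, 3^4 ≡ 81, 3^8 ≡ 117, 3^16 ≡ 85, 3^32 ≡ 65, 3^64 ≡ 108, 3^128 ≡ 29 (mod 179).
Test 3^d mod 179 for each divisor d in increasing order:
3^1 ≡ 3
3^2 ≡ 9
3^89 = 3^64·3^16·3^8·3^1 ≡ 1  ← first divisor giving 1
The order is 89.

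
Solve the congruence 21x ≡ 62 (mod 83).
x ≡ 82 (mod 83)

gcd(21, 83) = 1, which divides 62, so solutions exist.
Find 21^(-1) mod 83 by the extended Euclidean algorithm:
83 = 3 × 21 + 20  ⟹  20 = (1)·83 + (-3)·21
21 = 1 × 20 + 1  ⟹  1 = (-1)·83 + (4)·21
So (4)·21 ≡ 1 (mod 83), i.e. 21^(-1) ≡ 4 (mod 83).
x ≡ 4 × 62 = 248 ≡ 82 (mod 83).
Check: 21 × 82 = 1722 ≡ 62 (mod 83).
Unique solution: x ≡ 82 (mod 83)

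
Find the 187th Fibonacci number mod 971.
667

Matrix identity: Q^n = [[F_(n+1), F_n], [F_n, F_(n-1)]] with Q = [[1,1],[1,0]].
n = 187 = 10111011₂. Square-and-multiply, entries mod 971:
Q^1 = [[1,1],[1,0]]
Q^2 = (Q^1)² = [[2,1],[1,1]]
Q^5 = (Q^2)²·Q = [[8,5],[5,3]]
Q^11 = (Q^5)²·Q = [[144,89],[89,55]]
Q^23 = (Q^11)²·Q = [[731,498],[498,233]]
Q^46 = (Q^23)² = [[710,398],[398,312]]
Q^93 = (Q^46)²·Q = [[189,282],[282,878]]
Q^187 = (Q^93)²·Q = [[551,667],[667,855]]
F_187 mod 971 = Q^187[0][1] = 667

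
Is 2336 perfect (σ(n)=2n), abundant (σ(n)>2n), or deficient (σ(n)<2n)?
deficient

Proper divisors of 2336: sum = 1 + 2 + 4 + 8 + 16 + 32 + 73 + 146 + 292 + 584 + 1168 = 2326
Since 2326 < 2336, 2336 is deficient.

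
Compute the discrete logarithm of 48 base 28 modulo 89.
73

Baby-step giant-step with step n = ⌈√89⌉ = 10.
Baby steps 28^j mod 89 (j:value) for j=0..9: 0:1, 1:28, 2:72, 3:58, 4:22, 5:82, 6:71, 7:30, 8:39, 9:24.
Giant-step multiplier: 28^(-10) ≡ 28^(88-10) = 28^78 ≡ 20 (mod 89).
Giant steps γ_i = 48·20^i mod 89: γ_0=48, γ_1=70, γ_2=65, γ_3=54, γ_4=12, γ_5=62, γ_6=83, γ_7=58 (in table at j=3).
x = i·n + j = 7·10 + 3 = 73.
Check: 28^73 ≡ 48 (mod 89).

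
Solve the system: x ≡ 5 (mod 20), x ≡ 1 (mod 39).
625

Using Chinese Remainder Theorem:
M = 20 × 39 = 780
M1 = 39, M2 = 20
y1 = 39^(-1) mod 20 = 19
y2 = 20^(-1) mod 39 = 2
x = (5×39×19 + 1×20×2) mod 780 = 625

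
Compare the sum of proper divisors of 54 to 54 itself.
abundant

Proper divisors of 54: sum = 1 + 2 + 3 + 6 + 9 + 18 + 27 = 66
Since 66 > 54, 54 is abundant.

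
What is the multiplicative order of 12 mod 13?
2

13 is prime, so ord(12) divides φ(13) = 12.
Divisors of 12: 1, 2, 3, 4, 6, 12.
Repeated squaring: 12^1 ≡ 12, 12^2 ≡ 1, 12^4 ≡ 1, 12^8 ≡ 1 (mod 13).
Test 12^d mod 13 for each divisor d in increasing order:
12^1 ≡ 12
12^2 ≡ 1  ← first divisor giving 1
The order is 2.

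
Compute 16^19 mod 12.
4

Repeated squaring. Binary of 19 = 10011.
16^1 ≡ 4 (mod 12); 16^2 ≡ 4 (mod 12); 16^4 ≡ 4 (mod 12); 16^8 ≡ 4 (mod 12); 16^16 ≡ 4 (mod 12)
16^19 = 16^1 × 16^2 × 16^16 ≡ 4 (mod 12)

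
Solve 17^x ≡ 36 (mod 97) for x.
80

Baby-step giant-step with step n = ⌈√97⌉ = 10.
Baby steps 17^j mod 97 (j:value) for j=0..9: 0:1, 1:17, 2:95, 3:63, 4:4, 5:68, 6:89, 7:58, 8:16, 9:78.
Giant-step multiplier: 17^(-10) ≡ 17^(96-10) = 17^86 ≡ 3 (mod 97).
Giant steps γ_i = 36·3^i mod 97: γ_0=36, γ_1=11, γ_2=33, γ_3=2, γ_4=6, γ_5=18, γ_6=54, γ_7=65, γ_8=1 (in table at j=0).
x = i·n + j = 8·10 + 0 = 80.
Check: 17^80 ≡ 36 (mod 97).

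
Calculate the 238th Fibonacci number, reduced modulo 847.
769

Matrix identity: Q^n = [[F_(n+1), F_n], [F_n, F_(n-1)]] with Q = [[1,1],[1,0]].
n = 238 = 11101110₂. Square-and-multiply, entries mod 847:
Q^1 = [[1,1],[1,0]]
Q^3 = (Q^1)²·Q = [[3,2],[2,1]]
Q^7 = (Q^3)²·Q = [[21,13],[13,8]]
Q^14 = (Q^7)² = [[610,377],[377,233]]
Q^29 = (Q^14)²·Q = [[286,100],[100,186]]
Q^59 = (Q^29)²·Q = [[88,320],[320,615]]
Q^119 = (Q^59)²·Q = [[539,34],[34,505]]
Q^238 = (Q^119)² = [[309,769],[769,387]]
F_238 mod 847 = Q^238[0][1] = 769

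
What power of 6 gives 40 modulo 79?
46

Baby-step giant-step with step n = ⌈√79⌉ = 9.
Baby steps 6^j mod 79 (j:value) for j=0..8: 0:1, 1:6, 2:36, 3:58, 4:32, 5:34, 6:46, 7:39, 8:76.
Giant-step multiplier: 6^(-9) ≡ 6^(78-9) = 6^69 ≡ 57 (mod 79).
Giant steps γ_i = 40·57^i mod 79: γ_0=40, γ_1=68, γ_2=5, γ_3=48, γ_4=50, γ_5=6 (in table at j=1).
x = i·n + j = 5·9 + 1 = 46.
Check: 6^46 ≡ 40 (mod 79).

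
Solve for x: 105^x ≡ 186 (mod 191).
85

Baby-step giant-step with step n = ⌈√191⌉ = 14.
Baby steps 105^j mod 191 (j:value) for j=0..13: 0:1, 1:105, 2:138, 3:165, 4:135, 5:41, 6:103, 7:119, 8:80, 9:187, 10:153, 11:21, 12:104, 13:33.
Giant-step multiplier: 105^(-14) ≡ 105^(190-14) = 105^176 ≡ 92 (mod 191).
Giant steps γ_i = 186·92^i mod 191: γ_0=186, γ_1=113, γ_2=82, γ_3=95, γ_4=145, γ_5=161, γ_6=105 (in table at j=1).
x = i·n + j = 6·14 + 1 = 85.
Check: 105^85 ≡ 186 (mod 191).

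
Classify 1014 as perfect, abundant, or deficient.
abundant

Proper divisors of 1014: sum = 1 + 2 + 3 + 6 + 13 + 26 + 39 + 78 + 169 + 338 + 507 = 1182
Since 1182 > 1014, 1014 is abundant.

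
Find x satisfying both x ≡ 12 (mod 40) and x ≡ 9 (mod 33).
372

Using Chinese Remainder Theorem:
M = 40 × 33 = 1320
M1 = 33, M2 = 40
y1 = 33^(-1) mod 40 = 17
y2 = 40^(-1) mod 33 = 19
x = (12×33×17 + 9×40×19) mod 1320 = 372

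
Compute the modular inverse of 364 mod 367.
122

gcd(364, 367) = 1, so the inverse exists.
Extended Euclidean algorithm on (367, 364):
367 = 1 × 364 + 3  ⟹  3 = (1)·367 + (-1)·364
364 = 121 × 3 + 1  ⟹  1 = (-121)·367 + (122)·364
So (122)·364 ≡ 1 (mod 367), i.e. 364^(-1) ≡ 122 (mod 367).
Check: 364 × 122 = 44408 ≡ 1 (mod 367)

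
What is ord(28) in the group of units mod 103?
51

103 is prime, so ord(28) divides φ(103) = 102.
Divisors of 102: 1, 2, 3, 6, 17, 34, 51, 102.
Repeated squaring: 28^1 ≡ 28, 28^2 ≡ 63, 28^4 ≡ 55, 28^8 ≡ 38, 28^16 ≡ 2, 28^32 ≡ 4, 28^64 ≡ 16 (mod 103).
Test 28^d mod 103 for each divisor d in increasing order:
28^1 ≡ 28
28^2 ≡ 63
28^3 = 28^2·28^1 ≡ 13
28^6 = 28^4·28^2 ≡ 66
28^17 = 28^16·28^1 ≡ 56
28^34 = 28^32·28^2 ≡ 46
28^51 = 28^32·28^16·28^2·28^1 ≡ 1  ← first divisor giving 1
The order is 51.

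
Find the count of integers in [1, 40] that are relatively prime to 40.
16

40 = 2^3 × 5
φ(n) = n × ∏(1 - 1/p) for each prime p dividing n
φ(40) = 40 × (1 - 1/2) × (1 - 1/5) = 16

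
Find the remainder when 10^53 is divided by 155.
45

Repeated squaring. Binary of 53 = 110101.
10^1 ≡ 10 (mod 155); 10^2 ≡ 100 (mod 155); 10^4 ≡ 80 (mod 155); 10^8 ≡ 45 (mod 155); 10^16 ≡ 10 (mod 155); 10^32 ≡ 100 (mod 155)
10^53 = 10^1 × 10^4 × 10^16 × 10^32 ≡ 45 (mod 155)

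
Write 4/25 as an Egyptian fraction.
1/7 + 1/59 + 1/5163 + 1/53307975

Greedy algorithm:
4/25: ceiling(25/4) = 7, use 1/7
3/175: ceiling(175/3) = 59, use 1/59
2/10325: ceiling(10325/2) = 5163, use 1/5163
1/53307975: ceiling(53307975/1) = 53307975, use 1/53307975
Result: 4/25 = 1/7 + 1/59 + 1/5163 + 1/53307975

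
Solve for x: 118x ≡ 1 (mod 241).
96

gcd(118, 241) = 1, so the inverse exists.
Extended Euclidean algorithm on (241, 118):
241 = 2 × 118 + 5  ⟹  5 = (1)·241 + (-2)·118
118 = 23 × 5 + 3  ⟹  3 = (-23)·241 + (47)·118
5 = 1 × 3 + 2  ⟹  2 = (24)·241 + (-49)·118
3 = 1 × 2 + 1  ⟹  1 = (-47)·241 + (96)·118
So (96)·118 ≡ 1 (mod 241), i.e. 118^(-1) ≡ 96 (mod 241).
Check: 118 × 96 = 11328 ≡ 1 (mod 241)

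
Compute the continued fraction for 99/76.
[1; 3, 3, 3, 2]

Euclidean algorithm steps:
99 = 1 × 76 + 23
76 = 3 × 23 + 7
23 = 3 × 7 + 2
7 = 3 × 2 + 1
2 = 2 × 1 + 0
Continued fraction: [1; 3, 3, 3, 2]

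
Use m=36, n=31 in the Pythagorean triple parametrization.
(335, 2232, 2257)

Euclid's formula: a = m² - n², b = 2mn, c = m² + n²
m = 36, n = 31
a = 36² - 31² = 1296 - 961 = 335
b = 2 × 36 × 31 = 2232
c = 36² + 31² = 1296 + 961 = 2257
Verification: 335² + 2232² = 112225 + 4981824 = 5094049 = 2257² ✓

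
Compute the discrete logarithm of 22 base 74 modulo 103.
3

Baby-step giant-step with step n = ⌈√103⌉ = 11.
Baby steps 74^j mod 103 (j:value) for j=0..10: 0:1, 1:74, 2:17, 3:22, 4:83, 5:65, 6:72, 7:75, 8:91, 9:39, 10:2.
h = 22 is already in the table at j=3, so x = 3.
Check: 74^3 ≡ 22 (mod 103).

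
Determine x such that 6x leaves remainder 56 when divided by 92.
x ≡ 40 (mod 46)

gcd(6, 92) = 2, which divides 56, so solutions exist.
Divide through by 2: 3x ≡ 28 (mod 46).
Find 3^(-1) mod 46 by the extended Euclidean algorithm:
46 = 15 × 3 + 1  ⟹  1 = (1)·46 + (-15)·3
So (-15)·3 ≡ 1 (mod 46), i.e. 3^(-1) ≡ -15 ≡ 31 (mod 46).
x ≡ 31 × 28 = 868 ≡ 40 (mod 46).
Check: 6 × 40 = 240 ≡ 56 (mod 92).
x ≡ 40 (mod 46), giving 2 solutions mod 92.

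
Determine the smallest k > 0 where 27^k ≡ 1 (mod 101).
100

101 is prime, so ord(27) divides φ(101) = 100.
Divisors of 100: 1, 2, 4, 5, 10, 20, 25, 50, 100.
Repeated squaring: 27^1 ≡ 27, 27^2 ≡ 22, 27^4 ≡ 80, 27^8 ≡ 37, 27^16 ≡ 56, 27^32 ≡ 5, 27^64 ≡ 25 (mod 101).
Test 27^d mod 101 for each divisor d in increasing order:
27^1 ≡ 27
27^2 ≡ 22
27^4 ≡ 80
27^5 = 27^4·27^1 ≡ 39
27^10 = 27^8·27^2 ≡ 6
27^20 = 27^16·27^4 ≡ 36
27^25 = 27^16·27^8·27^1 ≡ 91
27^50 = 27^32·27^16·27^2 ≡ 100
27^100 = 27^64·27^32·27^4 ≡ 1  ← first divisor giving 1
The order is 100.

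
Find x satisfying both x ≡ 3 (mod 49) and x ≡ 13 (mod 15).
493

Using Chinese Remainder Theorem:
M = 49 × 15 = 735
M1 = 15, M2 = 49
y1 = 15^(-1) mod 49 = 36
y2 = 49^(-1) mod 15 = 4
x = (3×15×36 + 13×49×4) mod 735 = 493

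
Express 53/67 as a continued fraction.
[0; 1, 3, 1, 3, 1, 2]

Euclidean algorithm steps:
53 = 0 × 67 + 53
67 = 1 × 53 + 14
53 = 3 × 14 + 11
14 = 1 × 11 + 3
11 = 3 × 3 + 2
3 = 1 × 2 + 1
2 = 2 × 1 + 0
Continued fraction: [0; 1, 3, 1, 3, 1, 2]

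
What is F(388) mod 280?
171

Matrix identity: Q^n = [[F_(n+1), F_n], [F_n, F_(n-1)]] with Q = [[1,1],[1,0]].
n = 388 = 110000100₂. Square-and-multiply, entries mod 280:
Q^1 = [[1,1],[1,0]]
Q^3 = (Q^1)²·Q = [[3,2],[2,1]]
Q^6 = (Q^3)² = [[13,8],[8,5]]
Q^12 = (Q^6)² = [[233,144],[144,89]]
Q^24 = (Q^12)² = [[265,168],[168,97]]
Q^48 = (Q^24)² = [[169,56],[56,113]]
Q^97 = (Q^48)²·Q = [[169,57],[57,112]]
Q^194 = (Q^97)² = [[170,57],[57,113]]
Q^388 = (Q^194)² = [[229,171],[171,58]]
F_388 mod 280 = Q^388[0][1] = 171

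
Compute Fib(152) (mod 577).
435

Matrix identity: Q^n = [[F_(n+1), F_n], [F_n, F_(n-1)]] with Q = [[1,1],[1,0]].
n = 152 = 10011000₂. Square-and-multiply, entries mod 577:
Q^1 = [[1,1],[1,0]]
Q^2 = (Q^1)² = [[2,1],[1,1]]
Q^4 = (Q^2)² = [[5,3],[3,2]]
Q^9 = (Q^4)²·Q = [[55,34],[34,21]]
Q^19 = (Q^9)²·Q = [[418,142],[142,276]]
Q^38 = (Q^19)² = [[439,458],[458,558]]
Q^76 = (Q^38)² = [[316,219],[219,97]]
Q^152 = (Q^76)² = [[105,435],[435,247]]
F_152 mod 577 = Q^152[0][1] = 435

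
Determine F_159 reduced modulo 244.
210

Matrix identity: Q^n = [[F_(n+1), F_n], [F_n, F_(n-1)]] with Q = [[1,1],[1,0]].
n = 159 = 10011111₂. Square-and-multiply, entries mod 244:
Q^1 = [[1,1],[1,0]]
Q^2 = (Q^1)² = [[2,1],[1,1]]
Q^4 = (Q^2)² = [[5,3],[3,2]]
Q^9 = (Q^4)²·Q = [[55,34],[34,21]]
Q^19 = (Q^9)²·Q = [[177,33],[33,144]]
Q^39 = (Q^19)²·Q = [[67,210],[210,101]]
Q^79 = (Q^39)²·Q = [[177,33],[33,144]]
Q^159 = (Q^79)²·Q = [[67,210],[210,101]]
F_159 mod 244 = Q^159[0][1] = 210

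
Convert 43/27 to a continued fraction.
[1; 1, 1, 2, 5]

Euclidean algorithm steps:
43 = 1 × 27 + 16
27 = 1 × 16 + 11
16 = 1 × 11 + 5
11 = 2 × 5 + 1
5 = 5 × 1 + 0
Continued fraction: [1; 1, 1, 2, 5]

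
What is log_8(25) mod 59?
4

Baby-step giant-step with step n = ⌈√59⌉ = 8.
Baby steps 8^j mod 59 (j:value) for j=0..7: 0:1, 1:8, 2:5, 3:40, 4:25, 5:23, 6:7, 7:56.
h = 25 is already in the table at j=4, so x = 4.
Check: 8^4 ≡ 25 (mod 59).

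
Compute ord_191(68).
95

191 is prime, so ord(68) divides φ(191) = 190.
Divisors of 190: 1, 2, 5, 10, 19, 38, 95, 190.
Repeated squaring: 68^1 ≡ 68, 68^2 ≡ 40, 68^4 ≡ 72, 68^8 ≡ 27, 68^16 ≡ 156, 68^32 ≡ 79, 68^64 ≡ 129, 68^128 ≡ 24 (mod 191).
Test 68^d mod 191 for each divisor d in increasing order:
68^1 ≡ 68
68^2 ≡ 40
68^5 = 68^4·68^1 ≡ 121
68^10 = 68^8·68^2 ≡ 125
68^19 = 68^16·68^2·68^1 ≡ 109
68^38 = 68^32·68^4·68^2 ≡ 39
68^95 = 68^64·68^16·68^8·68^4·68^2·68^1 ≡ 1  ← first divisor giving 1
The order is 95.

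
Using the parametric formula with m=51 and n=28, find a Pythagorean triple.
(1817, 2856, 3385)

Euclid's formula: a = m² - n², b = 2mn, c = m² + n²
m = 51, n = 28
a = 51² - 28² = 2601 - 784 = 1817
b = 2 × 51 × 28 = 2856
c = 51² + 28² = 2601 + 784 = 3385
Verification: 1817² + 2856² = 3301489 + 8156736 = 11458225 = 3385² ✓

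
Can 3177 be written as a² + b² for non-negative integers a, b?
24² + 51² (a=24, b=51)

Factorization: 3177 = 3^2 × 353
By Fermat: n is sum of two squares iff every prime p ≡ 3 (mod 4) appears to even power.
All primes ≡ 3 (mod 4) appear to even power.
Search a = 0, 1, 2, … for 3177 - a² a perfect square: first hit at a = 24: 3177 - 576 = 2601 = 51².
3177 = 24² + 51² = 576 + 2601 ✓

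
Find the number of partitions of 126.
3519222692

p(n) counts ways to write n as a sum of positive integers (order ignored).
Euler's pentagonal recurrence: p(k) = p(k-1) + p(k-2) - p(k-5) - p(k-7) + p(k-12) + p(k-15) - ... (offsets j(3j∓1)/2, signs ++--, p(0)=1, p(<0)=0).
DP table for k = 0..125: p(0)=1, p(1)=1, p(2)=2, p(3)=3, p(4)=5, p(5)=7, p(6)=11, p(7)=15, p(8)=22, p(9)=30, p(10)=42, p(11)=56, p(12)=77, p(13)=101, p(14)=135, p(15)=176, p(16)=231, p(17)=297, p(18)=385, p(19)=490, p(20)=627, p(21)=792, p(22)=1002, p(23)=1255, p(24)=1575, p(25)=1958, p(26)=2436, p(27)=3010, p(28)=3718, p(29)=4565, p(30)=5604, p(31)=6842, p(32)=8349, p(33)=10143, p(34)=12310, p(35)=14883, p(36)=17977, p(37)=21637, p(38)=26015, p(39)=31185, p(40)=37338, p(41)=44583, p(42)=53174, p(43)=63261, p(44)=75175, p(45)=89134, p(46)=105558, p(47)=124754, p(48)=147273, p(49)=173525, p(50)=204226, p(51)=239943, p(52)=281589, p(53)=329931, p(54)=386155, p(55)=451276, p(56)=526823, p(57)=614154, p(58)=715220, p(59)=831820, p(60)=966467, p(61)=1121505, p(62)=1300156, p(63)=1505499, p(64)=1741630, p(65)=2012558, p(66)=2323520, p(67)=2679689, p(68)=3087735, p(69)=3554345, p(70)=4087968, p(71)=4697205, p(72)=5392783, p(73)=6185689, p(74)=7089500, p(75)=8118264, p(76)=9289091, p(77)=10619863, p(78)=12132164, p(79)=13848650, p(80)=15796476, p(81)=18004327, p(82)=20506255, p(83)=23338469, p(84)=26543660, p(85)=30167357, p(86)=34262962, p(87)=38887673, p(88)=44108109, p(89)=49995925, p(90)=56634173, p(91)=64112359, p(92)=72533807, p(93)=82010177, p(94)=92669720, p(95)=104651419, p(96)=118114304, p(97)=133230930, p(98)=150198136, p(99)=169229875, p(100)=190569292, p(101)=214481126, p(102)=241265379, p(103)=271248950, p(104)=304801365, p(105)=342325709, p(106)=384276336, p(107)=431149389, p(108)=483502844, p(109)=541946240, p(110)=607163746, p(111)=679903203, p(112)=761002156, p(113)=851376628, p(114)=952050665, p(115)=1064144451, p(116)=1188908248, p(117)=1327710076, p(118)=1482074143, p(119)=1653668665, p(120)=1844349560, p(121)=2056148051, p(122)=2291320912, p(123)=2552338241, p(124)=2841940500, p(125)=3163127352.
Final step: p(126) = p(125) + p(124) - p(121) - p(119) + p(114) + p(111) - p(104) - p(100) + p(91) + p(86) - p(75) - p(69) + p(56) + p(49) - p(34) - p(26) + p(9) + p(0)
= 3163127352 + 2841940500 - 2056148051 - 1653668665 + 952050665 + 679903203 - 304801365 - 190569292 + 64112359 + 34262962 - 8118264 - 3554345 + 526823 + 173525 - 12310 - 2436 + 30 + 1
= 3519222692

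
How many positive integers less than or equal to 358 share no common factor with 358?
178

358 = 2 × 179
φ(n) = n × ∏(1 - 1/p) for each prime p dividing n
φ(358) = 358 × (1 - 1/2) × (1 - 1/179) = 178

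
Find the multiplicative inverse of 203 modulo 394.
33

gcd(203, 394) = 1, so the inverse exists.
Extended Euclidean algorithm on (394, 203):
394 = 1 × 203 + 191  ⟹  191 = (1)·394 + (-1)·203
203 = 1 × 191 + 12  ⟹  12 = (-1)·394 + (2)·203
191 = 15 × 12 + 11  ⟹  11 = (16)·394 + (-31)·203
12 = 1 × 11 + 1  ⟹  1 = (-17)·394 + (33)·203
So (33)·203 ≡ 1 (mod 394), i.e. 203^(-1) ≡ 33 (mod 394).
Check: 203 × 33 = 6699 ≡ 1 (mod 394)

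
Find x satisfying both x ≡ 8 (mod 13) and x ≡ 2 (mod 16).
34

Using Chinese Remainder Theorem:
M = 13 × 16 = 208
M1 = 16, M2 = 13
y1 = 16^(-1) mod 13 = 9
y2 = 13^(-1) mod 16 = 5
x = (8×16×9 + 2×13×5) mod 208 = 34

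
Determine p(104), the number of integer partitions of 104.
304801365

p(n) counts ways to write n as a sum of positive integers (order ignored).
Euler's pentagonal recurrence: p(k) = p(k-1) + p(k-2) - p(k-5) - p(k-7) + p(k-12) + p(k-15) - ... (offsets j(3j∓1)/2, signs ++--, p(0)=1, p(<0)=0).
DP table for k = 0..103: p(0)=1, p(1)=1, p(2)=2, p(3)=3, p(4)=5, p(5)=7, p(6)=11, p(7)=15, p(8)=22, p(9)=30, p(10)=42, p(11)=56, p(12)=77, p(13)=101, p(14)=135, p(15)=176, p(16)=231, p(17)=297, p(18)=385, p(19)=490, p(20)=627, p(21)=792, p(22)=1002, p(23)=1255, p(24)=1575, p(25)=1958, p(26)=2436, p(27)=3010, p(28)=3718, p(29)=4565, p(30)=5604, p(31)=6842, p(32)=8349, p(33)=10143, p(34)=12310, p(35)=14883, p(36)=17977, p(37)=21637, p(38)=26015, p(39)=31185, p(40)=37338, p(41)=44583, p(42)=53174, p(43)=63261, p(44)=75175, p(45)=89134, p(46)=105558, p(47)=124754, p(48)=147273, p(49)=173525, p(50)=204226, p(51)=239943, p(52)=281589, p(53)=329931, p(54)=386155, p(55)=451276, p(56)=526823, p(57)=614154, p(58)=715220, p(59)=831820, p(60)=966467, p(61)=1121505, p(62)=1300156, p(63)=1505499, p(64)=1741630, p(65)=2012558, p(66)=2323520, p(67)=2679689, p(68)=3087735, p(69)=3554345, p(70)=4087968, p(71)=4697205, p(72)=5392783, p(73)=6185689, p(74)=7089500, p(75)=8118264, p(76)=9289091, p(77)=10619863, p(78)=12132164, p(79)=13848650, p(80)=15796476, p(81)=18004327, p(82)=20506255, p(83)=23338469, p(84)=26543660, p(85)=30167357, p(86)=34262962, p(87)=38887673, p(88)=44108109, p(89)=49995925, p(90)=56634173, p(91)=64112359, p(92)=72533807, p(93)=82010177, p(94)=92669720, p(95)=104651419, p(96)=118114304, p(97)=133230930, p(98)=150198136, p(99)=169229875, p(100)=190569292, p(101)=214481126, p(102)=241265379, p(103)=271248950.
Final step: p(104) = p(103) + p(102) - p(99) - p(97) + p(92) + p(89) - p(82) - p(78) + p(69) + p(64) - p(53) - p(47) + p(34) + p(27) - p(12) - p(4)
= 271248950 + 241265379 - 169229875 - 133230930 + 72533807 + 49995925 - 20506255 - 12132164 + 3554345 + 1741630 - 329931 - 124754 + 12310 + 3010 - 77 - 5
= 304801365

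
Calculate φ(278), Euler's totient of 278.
138

278 = 2 × 139
φ(n) = n × ∏(1 - 1/p) for each prime p dividing n
φ(278) = 278 × (1 - 1/2) × (1 - 1/139) = 138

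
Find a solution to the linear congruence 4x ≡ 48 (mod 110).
x ≡ 12 (mod 55)

gcd(4, 110) = 2, which divides 48, so solutions exist.
Divide through by 2: 2x ≡ 24 (mod 55).
Find 2^(-1) mod 55 by the extended Euclidean algorithm:
55 = 27 × 2 + 1  ⟹  1 = (1)·55 + (-27)·2
So (-27)·2 ≡ 1 (mod 55), i.e. 2^(-1) ≡ -27 ≡ 28 (mod 55).
x ≡ 28 × 24 = 672 ≡ 12 (mod 55).
Check: 4 × 12 = 48 ≡ 48 (mod 110).
x ≡ 12 (mod 55), giving 2 solutions mod 110.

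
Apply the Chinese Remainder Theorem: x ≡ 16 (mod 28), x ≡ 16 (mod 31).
16

Using Chinese Remainder Theorem:
M = 28 × 31 = 868
M1 = 31, M2 = 28
y1 = 31^(-1) mod 28 = 19
y2 = 28^(-1) mod 31 = 10
x = (16×31×19 + 16×28×10) mod 868 = 16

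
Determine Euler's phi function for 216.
72

216 = 2^3 × 3^3
φ(n) = n × ∏(1 - 1/p) for each prime p dividing n
φ(216) = 216 × (1 - 1/2) × (1 - 1/3) = 72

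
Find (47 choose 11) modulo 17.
10

Using Lucas' theorem:
Write n=47 and k=11 in base 17:
n in base 17: [2, 13]
k in base 17: [0, 11]
C(47,11) mod 17 = ∏ C(n_i, k_i) mod 17
Digit binomials (mod 17): C(2,0) = 1; C(13,11) = 78 ≡ 10
Product: 1 × 10 = 10 ≡ 10 (mod 17)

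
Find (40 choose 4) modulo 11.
2

Using Lucas' theorem:
Write n=40 and k=4 in base 11:
n in base 11: [3, 7]
k in base 11: [0, 4]
C(40,4) mod 11 = ∏ C(n_i, k_i) mod 11
Digit binomials (mod 11): C(3,0) = 1; C(7,4) = 35 ≡ 2
Product: 1 × 2 = 2 ≡ 2 (mod 11)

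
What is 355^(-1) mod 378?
115

gcd(355, 378) = 1, so the inverse exists.
Extended Euclidean algorithm on (378, 355):
378 = 1 × 355 + 23  ⟹  23 = (1)·378 + (-1)·355
355 = 15 × 23 + 10  ⟹  10 = (-15)·378 + (16)·355
23 = 2 × 10 + 3  ⟹  3 = (31)·378 + (-33)·355
10 = 3 × 3 + 1  ⟹  1 = (-108)·378 + (115)·355
So (115)·355 ≡ 1 (mod 378), i.e. 355^(-1) ≡ 115 (mod 378).
Check: 355 × 115 = 40825 ≡ 1 (mod 378)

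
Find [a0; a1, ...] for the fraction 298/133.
[2; 4, 6, 2, 2]

Euclidean algorithm steps:
298 = 2 × 133 + 32
133 = 4 × 32 + 5
32 = 6 × 5 + 2
5 = 2 × 2 + 1
2 = 2 × 1 + 0
Continued fraction: [2; 4, 6, 2, 2]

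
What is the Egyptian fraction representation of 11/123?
1/12 + 1/164

Greedy algorithm:
11/123: ceiling(123/11) = 12, use 1/12
1/164: ceiling(164/1) = 164, use 1/164
Result: 11/123 = 1/12 + 1/164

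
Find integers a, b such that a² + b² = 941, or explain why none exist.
10² + 29² (a=10, b=29)

Factorization: 941 = 941
By Fermat: n is sum of two squares iff every prime p ≡ 3 (mod 4) appears to even power.
All primes ≡ 3 (mod 4) appear to even power.
Search a = 0, 1, 2, … for 941 - a² a perfect square: first hit at a = 10: 941 - 100 = 841 = 29².
941 = 10² + 29² = 100 + 841 ✓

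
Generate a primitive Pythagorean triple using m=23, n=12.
(385, 552, 673)

Euclid's formula: a = m² - n², b = 2mn, c = m² + n²
m = 23, n = 12
a = 23² - 12² = 529 - 144 = 385
b = 2 × 23 × 12 = 552
c = 23² + 12² = 529 + 144 = 673
Verification: 385² + 552² = 148225 + 304704 = 452929 = 673² ✓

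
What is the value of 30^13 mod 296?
152

Repeated squaring. Binary of 13 = 1101.
30^1 ≡ 30 (mod 296); 30^2 ≡ 12 (mod 296); 30^4 ≡ 144 (mod 296); 30^8 ≡ 16 (mod 296)
30^13 = 30^1 × 30^4 × 30^8 ≡ 152 (mod 296)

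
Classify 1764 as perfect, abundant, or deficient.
abundant

Proper divisors of 1764: sum = 1 + 2 + 3 + 4 + 6 + 7 + 9 + 12 + ... + 294 + 441 + 588 + 882 (26 divisors) = 3423
Since 3423 > 1764, 1764 is abundant.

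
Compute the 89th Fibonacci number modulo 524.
333

Matrix identity: Q^n = [[F_(n+1), F_n], [F_n, F_(n-1)]] with Q = [[1,1],[1,0]].
n = 89 = 1011001₂. Square-and-multiply, entries mod 524:
Q^1 = [[1,1],[1,0]]
Q^2 = (Q^1)² = [[2,1],[1,1]]
Q^5 = (Q^2)²·Q = [[8,5],[5,3]]
Q^11 = (Q^5)²·Q = [[144,89],[89,55]]
Q^22 = (Q^11)² = [[361,419],[419,466]]
Q^44 = (Q^22)² = [[390,149],[149,241]]
Q^89 = (Q^44)²·Q = [[32,333],[333,223]]
F_89 mod 524 = Q^89[0][1] = 333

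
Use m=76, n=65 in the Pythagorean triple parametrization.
(1551, 9880, 10001)

Euclid's formula: a = m² - n², b = 2mn, c = m² + n²
m = 76, n = 65
a = 76² - 65² = 5776 - 4225 = 1551
b = 2 × 76 × 65 = 9880
c = 76² + 65² = 5776 + 4225 = 10001
Verification: 1551² + 9880² = 2405601 + 97614400 = 100020001 = 10001² ✓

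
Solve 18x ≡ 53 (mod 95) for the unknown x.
x ≡ 61 (mod 95)

gcd(18, 95) = 1, which divides 53, so solutions exist.
Find 18^(-1) mod 95 by the extended Euclidean algorithm:
95 = 5 × 18 + 5  ⟹  5 = (1)·95 + (-5)·18
18 = 3 × 5 + 3  ⟹  3 = (-3)·95 + (16)·18
5 = 1 × 3 + 2  ⟹  2 = (4)·95 + (-21)·18
3 = 1 × 2 + 1  ⟹  1 = (-7)·95 + (37)·18
So (37)·18 ≡ 1 (mod 95), i.e. 18^(-1) ≡ 37 (mod 95).
x ≡ 37 × 53 = 1961 ≡ 61 (mod 95).
Check: 18 × 61 = 1098 ≡ 53 (mod 95).
Unique solution: x ≡ 61 (mod 95)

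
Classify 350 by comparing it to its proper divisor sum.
abundant

Proper divisors of 350: sum = 1 + 2 + 5 + 7 + 10 + 14 + 25 + 35 + 50 + 70 + 175 = 394
Since 394 > 350, 350 is abundant.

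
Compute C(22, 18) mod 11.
0

Using Lucas' theorem:
Write n=22 and k=18 in base 11:
n in base 11: [2, 0]
k in base 11: [1, 7]
C(22,18) mod 11 = ∏ C(n_i, k_i) mod 11
Digit binomials (mod 11): C(2,1) = 2; C(0,7) = 0 (k_i > n_i)
Product: 2 × 0 = 0 ≡ 0 (mod 11)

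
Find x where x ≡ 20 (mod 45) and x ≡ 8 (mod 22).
470

Using Chinese Remainder Theorem:
M = 45 × 22 = 990
M1 = 22, M2 = 45
y1 = 22^(-1) mod 45 = 43
y2 = 45^(-1) mod 22 = 1
x = (20×22×43 + 8×45×1) mod 990 = 470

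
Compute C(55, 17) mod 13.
0

Using Lucas' theorem:
Write n=55 and k=17 in base 13:
n in base 13: [4, 3]
k in base 13: [1, 4]
C(55,17) mod 13 = ∏ C(n_i, k_i) mod 13
Digit binomials (mod 13): C(4,1) = 4; C(3,4) = 0 (k_i > n_i)
Product: 4 × 0 = 0 ≡ 0 (mod 13)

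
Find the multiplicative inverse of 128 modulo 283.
241

gcd(128, 283) = 1, so the inverse exists.
Extended Euclidean algorithm on (283, 128):
283 = 2 × 128 + 27  ⟹  27 = (1)·283 + (-2)·128
128 = 4 × 27 + 20  ⟹  20 = (-4)·283 + (9)·128
27 = 1 × 20 + 7  ⟹  7 = (5)·283 + (-11)·128
20 = 2 × 7 + 6  ⟹  6 = (-14)·283 + (31)·128
7 = 1 × 6 + 1  ⟹  1 = (19)·283 + (-42)·128
So (-42)·128 ≡ 1 (mod 283), i.e. 128^(-1) ≡ -42 ≡ 241 (mod 283).
Check: 128 × 241 = 30848 ≡ 1 (mod 283)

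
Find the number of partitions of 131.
5964539504

p(n) counts ways to write n as a sum of positive integers (order ignored).
Euler's pentagonal recurrence: p(k) = p(k-1) + p(k-2) - p(k-5) - p(k-7) + p(k-12) + p(k-15) - ... (offsets j(3j∓1)/2, signs ++--, p(0)=1, p(<0)=0).
DP table for k = 0..130: p(0)=1, p(1)=1, p(2)=2, p(3)=3, p(4)=5, p(5)=7, p(6)=11, p(7)=15, p(8)=22, p(9)=30, p(10)=42, p(11)=56, p(12)=77, p(13)=101, p(14)=135, p(15)=176, p(16)=231, p(17)=297, p(18)=385, p(19)=490, p(20)=627, p(21)=792, p(22)=1002, p(23)=1255, p(24)=1575, p(25)=1958, p(26)=2436, p(27)=3010, p(28)=3718, p(29)=4565, p(30)=5604, p(31)=6842, p(32)=8349, p(33)=10143, p(34)=12310, p(35)=14883, p(36)=17977, p(37)=21637, p(38)=26015, p(39)=31185, p(40)=37338, p(41)=44583, p(42)=53174, p(43)=63261, p(44)=75175, p(45)=89134, p(46)=105558, p(47)=124754, p(48)=147273, p(49)=173525, p(50)=204226, p(51)=239943, p(52)=281589, p(53)=329931, p(54)=386155, p(55)=451276, p(56)=526823, p(57)=614154, p(58)=715220, p(59)=831820, p(60)=966467, p(61)=1121505, p(62)=1300156, p(63)=1505499, p(64)=1741630, p(65)=2012558, p(66)=2323520, p(67)=2679689, p(68)=3087735, p(69)=3554345, p(70)=4087968, p(71)=4697205, p(72)=5392783, p(73)=6185689, p(74)=7089500, p(75)=8118264, p(76)=9289091, p(77)=10619863, p(78)=12132164, p(79)=13848650, p(80)=15796476, p(81)=18004327, p(82)=20506255, p(83)=23338469, p(84)=26543660, p(85)=30167357, p(86)=34262962, p(87)=38887673, p(88)=44108109, p(89)=49995925, p(90)=56634173, p(91)=64112359, p(92)=72533807, p(93)=82010177, p(94)=92669720, p(95)=104651419, p(96)=118114304, p(97)=133230930, p(98)=150198136, p(99)=169229875, p(100)=190569292, p(101)=214481126, p(102)=241265379, p(103)=271248950, p(104)=304801365, p(105)=342325709, p(106)=384276336, p(107)=431149389, p(108)=483502844, p(109)=541946240, p(110)=607163746, p(111)=679903203, p(112)=761002156, p(113)=851376628, p(114)=952050665, p(115)=1064144451, p(116)=1188908248, p(117)=1327710076, p(118)=1482074143, p(119)=1653668665, p(120)=1844349560, p(121)=2056148051, p(122)=2291320912, p(123)=2552338241, p(124)=2841940500, p(125)=3163127352, p(126)=3519222692, p(127)=3913864295, p(128)=4351078600, p(129)=4835271870, p(130)=5371315400.
Final step: p(131) = p(130) + p(129) - p(126) - p(124) + p(119) + p(116) - p(109) - p(105) + p(96) + p(91) - p(80) - p(74) + p(61) + p(54) - p(39) - p(31) + p(14) + p(5)
= 5371315400 + 4835271870 - 3519222692 - 2841940500 + 1653668665 + 1188908248 - 541946240 - 342325709 + 118114304 + 64112359 - 15796476 - 7089500 + 1121505 + 386155 - 31185 - 6842 + 135 + 7
= 5964539504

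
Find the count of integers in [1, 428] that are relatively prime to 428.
212

428 = 2^2 × 107
φ(n) = n × ∏(1 - 1/p) for each prime p dividing n
φ(428) = 428 × (1 - 1/2) × (1 - 1/107) = 212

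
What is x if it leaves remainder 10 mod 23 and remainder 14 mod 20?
194

Using Chinese Remainder Theorem:
M = 23 × 20 = 460
M1 = 20, M2 = 23
y1 = 20^(-1) mod 23 = 15
y2 = 23^(-1) mod 20 = 7
x = (10×20×15 + 14×23×7) mod 460 = 194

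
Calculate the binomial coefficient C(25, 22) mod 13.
12

Using Lucas' theorem:
Write n=25 and k=22 in base 13:
n in base 13: [1, 12]
k in base 13: [1, 9]
C(25,22) mod 13 = ∏ C(n_i, k_i) mod 13
Digit binomials (mod 13): C(1,1) = 1; C(12,9) = 220 ≡ 12
Product: 1 × 12 = 12 ≡ 12 (mod 13)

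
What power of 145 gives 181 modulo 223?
166

Baby-step giant-step with step n = ⌈√223⌉ = 15.
Baby steps 145^j mod 223 (j:value) for j=0..14: 0:1, 1:145, 2:63, 3:215, 4:178, 5:165, 6:64, 7:137, 8:18, 9:157, 10:19, 11:79, 12:82, 13:71, 14:37.
Giant-step multiplier: 145^(-15) ≡ 145^(222-15) = 145^207 ≡ 103 (mod 223).
Giant steps γ_i = 181·103^i mod 223: γ_0=181, γ_1=134, γ_2=199, γ_3=204, γ_4=50, γ_5=21, γ_6=156, γ_7=12, γ_8=121, γ_9=198, γ_10=101, γ_11=145 (in table at j=1).
x = i·n + j = 11·15 + 1 = 166.
Check: 145^166 ≡ 181 (mod 223).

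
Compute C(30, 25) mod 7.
0

Using Lucas' theorem:
Write n=30 and k=25 in base 7:
n in base 7: [4, 2]
k in base 7: [3, 4]
C(30,25) mod 7 = ∏ C(n_i, k_i) mod 7
Digit binomials (mod 7): C(4,3) = 4; C(2,4) = 0 (k_i > n_i)
Product: 4 × 0 = 0 ≡ 0 (mod 7)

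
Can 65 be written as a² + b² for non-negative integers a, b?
1² + 8² (a=1, b=8)

Factorization: 65 = 5 × 13
By Fermat: n is sum of two squares iff every prime p ≡ 3 (mod 4) appears to even power.
All primes ≡ 3 (mod 4) appear to even power.
Search a = 0, 1, 2, … for 65 - a² a perfect square: first hit at a = 1: 65 - 1 = 64 = 8².
65 = 1² + 8² = 1 + 64 ✓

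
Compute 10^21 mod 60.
40

Repeated squaring. Binary of 21 = 10101.
10^1 ≡ 10 (mod 60); 10^2 ≡ 40 (mod 60); 10^4 ≡ 40 (mod 60); 10^8 ≡ 40 (mod 60); 10^16 ≡ 40 (mod 60)
10^21 = 10^1 × 10^4 × 10^16 ≡ 40 (mod 60)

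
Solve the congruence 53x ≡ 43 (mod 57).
x ≡ 32 (mod 57)

gcd(53, 57) = 1, which divides 43, so solutions exist.
Find 53^(-1) mod 57 by the extended Euclidean algorithm:
57 = 1 × 53 + 4  ⟹  4 = (1)·57 + (-1)·53
53 = 13 × 4 + 1  ⟹  1 = (-13)·57 + (14)·53
So (14)·53 ≡ 1 (mod 57), i.e. 53^(-1) ≡ 14 (mod 57).
x ≡ 14 × 43 = 602 ≡ 32 (mod 57).
Check: 53 × 32 = 1696 ≡ 43 (mod 57).
Unique solution: x ≡ 32 (mod 57)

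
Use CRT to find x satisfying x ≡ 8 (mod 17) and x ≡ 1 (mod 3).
25

Using Chinese Remainder Theorem:
M = 17 × 3 = 51
M1 = 3, M2 = 17
y1 = 3^(-1) mod 17 = 6
y2 = 17^(-1) mod 3 = 2
x = (8×3×6 + 1×17×2) mod 51 = 25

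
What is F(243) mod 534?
266

Matrix identity: Q^n = [[F_(n+1), F_n], [F_n, F_(n-1)]] with Q = [[1,1],[1,0]].
n = 243 = 11110011₂. Square-and-multiply, entries mod 534:
Q^1 = [[1,1],[1,0]]
Q^3 = (Q^1)²·Q = [[3,2],[2,1]]
Q^7 = (Q^3)²·Q = [[21,13],[13,8]]
Q^15 = (Q^7)²·Q = [[453,76],[76,377]]
Q^30 = (Q^15)² = [[55,68],[68,521]]
Q^60 = (Q^30)² = [[173,186],[186,521]]
Q^121 = (Q^60)²·Q = [[301,445],[445,390]]
Q^243 = (Q^121)²·Q = [[177,266],[266,445]]
F_243 mod 534 = Q^243[0][1] = 266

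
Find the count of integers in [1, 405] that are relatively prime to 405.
216

405 = 3^4 × 5
φ(n) = n × ∏(1 - 1/p) for each prime p dividing n
φ(405) = 405 × (1 - 1/3) × (1 - 1/5) = 216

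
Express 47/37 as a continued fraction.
[1; 3, 1, 2, 3]

Euclidean algorithm steps:
47 = 1 × 37 + 10
37 = 3 × 10 + 7
10 = 1 × 7 + 3
7 = 2 × 3 + 1
3 = 3 × 1 + 0
Continued fraction: [1; 3, 1, 2, 3]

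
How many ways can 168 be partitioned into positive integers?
228204732751

p(n) counts ways to write n as a sum of positive integers (order ignored).
Euler's pentagonal recurrence: p(k) = p(k-1) + p(k-2) - p(k-5) - p(k-7) + p(k-12) + p(k-15) - ... (offsets j(3j∓1)/2, signs ++--, p(0)=1, p(<0)=0).
DP table for k = 0..167: p(0)=1, p(1)=1, p(2)=2, p(3)=3, p(4)=5, p(5)=7, p(6)=11, p(7)=15, p(8)=22, p(9)=30, p(10)=42, p(11)=56, p(12)=77, p(13)=101, p(14)=135, p(15)=176, p(16)=231, p(17)=297, p(18)=385, p(19)=490, p(20)=627, p(21)=792, p(22)=1002, p(23)=1255, p(24)=1575, p(25)=1958, p(26)=2436, p(27)=3010, p(28)=3718, p(29)=4565, p(30)=5604, p(31)=6842, p(32)=8349, p(33)=10143, p(34)=12310, p(35)=14883, p(36)=17977, p(37)=21637, p(38)=26015, p(39)=31185, p(40)=37338, p(41)=44583, p(42)=53174, p(43)=63261, p(44)=75175, p(45)=89134, p(46)=105558, p(47)=124754, p(48)=147273, p(49)=173525, p(50)=204226, p(51)=239943, p(52)=281589, p(53)=329931, p(54)=386155, p(55)=451276, p(56)=526823, p(57)=614154, p(58)=715220, p(59)=831820, p(60)=966467, p(61)=1121505, p(62)=1300156, p(63)=1505499, p(64)=1741630, p(65)=2012558, p(66)=2323520, p(67)=2679689, p(68)=3087735, p(69)=3554345, p(70)=4087968, p(71)=4697205, p(72)=5392783, p(73)=6185689, p(74)=7089500, p(75)=8118264, p(76)=9289091, p(77)=10619863, p(78)=12132164, p(79)=13848650, p(80)=15796476, p(81)=18004327, p(82)=20506255, p(83)=23338469, p(84)=26543660, p(85)=30167357, p(86)=34262962, p(87)=38887673, p(88)=44108109, p(89)=49995925, p(90)=56634173, p(91)=64112359, p(92)=72533807, p(93)=82010177, p(94)=92669720, p(95)=104651419, p(96)=118114304, p(97)=133230930, p(98)=150198136, p(99)=169229875, p(100)=190569292, p(101)=214481126, p(102)=241265379, p(103)=271248950, p(104)=304801365, p(105)=342325709, p(106)=384276336, p(107)=431149389, p(108)=483502844, p(109)=541946240, p(110)=607163746, p(111)=679903203, p(112)=761002156, p(113)=851376628, p(114)=952050665, p(115)=1064144451, p(116)=1188908248, p(117)=1327710076, p(118)=1482074143, p(119)=1653668665, p(120)=1844349560, p(121)=2056148051, p(122)=2291320912, p(123)=2552338241, p(124)=2841940500, p(125)=3163127352, p(126)=3519222692, p(127)=3913864295, p(128)=4351078600, p(129)=4835271870, p(130)=5371315400, p(131)=5964539504, p(132)=6620830889, p(133)=7346629512, p(134)=8149040695, p(135)=9035836076, p(136)=10015581680, p(137)=11097645016, p(138)=12292341831, p(139)=13610949895, p(140)=15065878135, p(141)=16670689208, p(142)=18440293320, p(143)=20390982757, p(144)=22540654445, p(145)=24908858009, p(146)=27517052599, p(147)=30388671978, p(148)=33549419497, p(149)=37027355200, p(150)=40853235313, p(151)=45060624582, p(152)=49686288421, p(153)=54770336324, p(154)=60356673280, p(155)=66493182097, p(156)=73232243759, p(157)=80630964769, p(158)=88751778802, p(159)=97662728555, p(160)=107438159466, p(161)=118159068427, p(162)=129913904637, p(163)=142798995930, p(164)=156919475295, p(165)=172389800255, p(166)=189334822579, p(167)=207890420102.
Final step: p(168) = p(167) + p(166) - p(163) - p(161) + p(156) + p(153) - p(146) - p(142) + p(133) + p(128) - p(117) - p(111) + p(98) + p(91) - p(76) - p(68) + p(51) + p(42) - p(23) - p(13)
= 207890420102 + 189334822579 - 142798995930 - 118159068427 + 73232243759 + 54770336324 - 27517052599 - 18440293320 + 7346629512 + 4351078600 - 1327710076 - 679903203 + 150198136 + 64112359 - 9289091 - 3087735 + 239943 + 53174 - 1255 - 101
= 228204732751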